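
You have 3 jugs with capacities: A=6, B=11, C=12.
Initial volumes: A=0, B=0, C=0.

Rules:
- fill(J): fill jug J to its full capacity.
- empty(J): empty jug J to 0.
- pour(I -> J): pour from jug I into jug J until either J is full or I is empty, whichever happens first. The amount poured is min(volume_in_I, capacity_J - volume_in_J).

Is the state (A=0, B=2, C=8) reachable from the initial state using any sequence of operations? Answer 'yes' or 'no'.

BFS from (A=0, B=0, C=0):
  1. fill(A) -> (A=6 B=0 C=0)
  2. fill(C) -> (A=6 B=0 C=12)
  3. pour(C -> B) -> (A=6 B=11 C=1)
  4. empty(B) -> (A=6 B=0 C=1)
  5. pour(C -> B) -> (A=6 B=1 C=0)
  6. fill(C) -> (A=6 B=1 C=12)
  7. pour(C -> B) -> (A=6 B=11 C=2)
  8. empty(B) -> (A=6 B=0 C=2)
  9. pour(A -> B) -> (A=0 B=6 C=2)
  10. pour(C -> A) -> (A=2 B=6 C=0)
  11. fill(C) -> (A=2 B=6 C=12)
  12. pour(C -> B) -> (A=2 B=11 C=7)
  13. empty(B) -> (A=2 B=0 C=7)
  14. pour(C -> B) -> (A=2 B=7 C=0)
  15. fill(C) -> (A=2 B=7 C=12)
  16. pour(C -> B) -> (A=2 B=11 C=8)
  17. empty(B) -> (A=2 B=0 C=8)
  18. pour(A -> B) -> (A=0 B=2 C=8)
Target reached → yes.

Answer: yes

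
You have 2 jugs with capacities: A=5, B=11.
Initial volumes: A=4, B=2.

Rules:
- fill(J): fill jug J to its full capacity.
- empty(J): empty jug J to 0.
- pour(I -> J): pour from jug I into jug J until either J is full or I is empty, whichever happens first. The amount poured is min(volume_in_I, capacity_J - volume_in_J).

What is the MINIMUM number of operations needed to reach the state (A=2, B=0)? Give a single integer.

Answer: 2

Derivation:
BFS from (A=4, B=2). One shortest path:
  1. empty(A) -> (A=0 B=2)
  2. pour(B -> A) -> (A=2 B=0)
Reached target in 2 moves.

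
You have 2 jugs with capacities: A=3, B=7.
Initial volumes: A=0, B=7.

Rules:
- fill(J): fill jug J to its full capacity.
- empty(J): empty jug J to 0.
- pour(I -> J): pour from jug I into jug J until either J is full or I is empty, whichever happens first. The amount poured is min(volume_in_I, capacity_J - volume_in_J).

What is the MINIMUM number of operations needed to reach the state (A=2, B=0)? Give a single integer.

Answer: 8

Derivation:
BFS from (A=0, B=7). One shortest path:
  1. fill(A) -> (A=3 B=7)
  2. empty(B) -> (A=3 B=0)
  3. pour(A -> B) -> (A=0 B=3)
  4. fill(A) -> (A=3 B=3)
  5. pour(A -> B) -> (A=0 B=6)
  6. fill(A) -> (A=3 B=6)
  7. pour(A -> B) -> (A=2 B=7)
  8. empty(B) -> (A=2 B=0)
Reached target in 8 moves.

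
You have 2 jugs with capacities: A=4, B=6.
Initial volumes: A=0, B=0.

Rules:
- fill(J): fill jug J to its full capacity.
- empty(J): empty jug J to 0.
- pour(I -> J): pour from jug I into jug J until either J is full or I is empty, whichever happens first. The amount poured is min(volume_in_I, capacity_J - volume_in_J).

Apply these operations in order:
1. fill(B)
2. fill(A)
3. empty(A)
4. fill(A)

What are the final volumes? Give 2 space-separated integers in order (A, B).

Answer: 4 6

Derivation:
Step 1: fill(B) -> (A=0 B=6)
Step 2: fill(A) -> (A=4 B=6)
Step 3: empty(A) -> (A=0 B=6)
Step 4: fill(A) -> (A=4 B=6)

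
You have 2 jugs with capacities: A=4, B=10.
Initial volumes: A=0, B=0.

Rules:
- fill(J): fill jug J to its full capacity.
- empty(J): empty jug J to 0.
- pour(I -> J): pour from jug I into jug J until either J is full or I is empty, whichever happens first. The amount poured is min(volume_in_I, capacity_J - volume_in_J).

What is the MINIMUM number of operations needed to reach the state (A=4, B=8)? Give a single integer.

Answer: 5

Derivation:
BFS from (A=0, B=0). One shortest path:
  1. fill(A) -> (A=4 B=0)
  2. pour(A -> B) -> (A=0 B=4)
  3. fill(A) -> (A=4 B=4)
  4. pour(A -> B) -> (A=0 B=8)
  5. fill(A) -> (A=4 B=8)
Reached target in 5 moves.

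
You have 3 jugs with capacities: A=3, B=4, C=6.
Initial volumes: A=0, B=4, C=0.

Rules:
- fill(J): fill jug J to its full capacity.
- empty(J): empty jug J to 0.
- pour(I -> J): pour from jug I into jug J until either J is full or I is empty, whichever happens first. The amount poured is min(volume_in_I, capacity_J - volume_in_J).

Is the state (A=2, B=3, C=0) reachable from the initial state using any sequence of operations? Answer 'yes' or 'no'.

BFS from (A=0, B=4, C=0):
  1. fill(A) -> (A=3 B=4 C=0)
  2. empty(B) -> (A=3 B=0 C=0)
  3. fill(C) -> (A=3 B=0 C=6)
  4. pour(C -> B) -> (A=3 B=4 C=2)
  5. empty(B) -> (A=3 B=0 C=2)
  6. pour(A -> B) -> (A=0 B=3 C=2)
  7. pour(C -> A) -> (A=2 B=3 C=0)
Target reached → yes.

Answer: yes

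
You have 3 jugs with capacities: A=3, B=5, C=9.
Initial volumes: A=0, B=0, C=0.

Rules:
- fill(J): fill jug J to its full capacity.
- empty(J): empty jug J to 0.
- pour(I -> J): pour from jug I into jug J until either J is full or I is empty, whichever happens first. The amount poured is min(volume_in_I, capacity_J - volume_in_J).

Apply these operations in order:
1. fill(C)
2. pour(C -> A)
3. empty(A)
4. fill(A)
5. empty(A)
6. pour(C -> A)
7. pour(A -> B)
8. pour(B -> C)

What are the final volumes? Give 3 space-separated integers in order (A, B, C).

Answer: 0 0 6

Derivation:
Step 1: fill(C) -> (A=0 B=0 C=9)
Step 2: pour(C -> A) -> (A=3 B=0 C=6)
Step 3: empty(A) -> (A=0 B=0 C=6)
Step 4: fill(A) -> (A=3 B=0 C=6)
Step 5: empty(A) -> (A=0 B=0 C=6)
Step 6: pour(C -> A) -> (A=3 B=0 C=3)
Step 7: pour(A -> B) -> (A=0 B=3 C=3)
Step 8: pour(B -> C) -> (A=0 B=0 C=6)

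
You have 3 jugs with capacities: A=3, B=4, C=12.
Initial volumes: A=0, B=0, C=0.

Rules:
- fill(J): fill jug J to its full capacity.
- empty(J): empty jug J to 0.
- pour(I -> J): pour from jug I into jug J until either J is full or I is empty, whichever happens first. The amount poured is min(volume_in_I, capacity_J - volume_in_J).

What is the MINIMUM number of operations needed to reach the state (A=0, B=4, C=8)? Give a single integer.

BFS from (A=0, B=0, C=0). One shortest path:
  1. fill(C) -> (A=0 B=0 C=12)
  2. pour(C -> B) -> (A=0 B=4 C=8)
Reached target in 2 moves.

Answer: 2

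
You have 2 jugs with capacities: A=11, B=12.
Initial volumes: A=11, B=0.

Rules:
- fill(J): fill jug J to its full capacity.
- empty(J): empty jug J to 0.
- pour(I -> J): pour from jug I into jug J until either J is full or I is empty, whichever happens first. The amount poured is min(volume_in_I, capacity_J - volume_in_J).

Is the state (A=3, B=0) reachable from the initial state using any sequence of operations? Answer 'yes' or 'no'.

BFS from (A=11, B=0):
  1. empty(A) -> (A=0 B=0)
  2. fill(B) -> (A=0 B=12)
  3. pour(B -> A) -> (A=11 B=1)
  4. empty(A) -> (A=0 B=1)
  5. pour(B -> A) -> (A=1 B=0)
  6. fill(B) -> (A=1 B=12)
  7. pour(B -> A) -> (A=11 B=2)
  8. empty(A) -> (A=0 B=2)
  9. pour(B -> A) -> (A=2 B=0)
  10. fill(B) -> (A=2 B=12)
  11. pour(B -> A) -> (A=11 B=3)
  12. empty(A) -> (A=0 B=3)
  13. pour(B -> A) -> (A=3 B=0)
Target reached → yes.

Answer: yes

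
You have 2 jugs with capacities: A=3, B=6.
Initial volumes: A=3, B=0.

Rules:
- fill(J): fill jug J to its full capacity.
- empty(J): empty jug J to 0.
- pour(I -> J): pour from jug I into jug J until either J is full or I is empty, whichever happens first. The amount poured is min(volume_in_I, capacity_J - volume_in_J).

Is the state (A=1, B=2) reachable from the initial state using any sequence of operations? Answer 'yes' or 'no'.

Answer: no

Derivation:
BFS explored all 6 reachable states.
Reachable set includes: (0,0), (0,3), (0,6), (3,0), (3,3), (3,6)
Target (A=1, B=2) not in reachable set → no.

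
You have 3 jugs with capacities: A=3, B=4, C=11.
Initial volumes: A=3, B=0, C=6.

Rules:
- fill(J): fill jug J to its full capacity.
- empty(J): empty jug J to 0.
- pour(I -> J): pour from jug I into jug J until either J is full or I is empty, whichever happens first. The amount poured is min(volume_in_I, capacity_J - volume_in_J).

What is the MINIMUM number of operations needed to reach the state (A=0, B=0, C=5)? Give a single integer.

Answer: 3

Derivation:
BFS from (A=3, B=0, C=6). One shortest path:
  1. pour(A -> B) -> (A=0 B=3 C=6)
  2. pour(C -> B) -> (A=0 B=4 C=5)
  3. empty(B) -> (A=0 B=0 C=5)
Reached target in 3 moves.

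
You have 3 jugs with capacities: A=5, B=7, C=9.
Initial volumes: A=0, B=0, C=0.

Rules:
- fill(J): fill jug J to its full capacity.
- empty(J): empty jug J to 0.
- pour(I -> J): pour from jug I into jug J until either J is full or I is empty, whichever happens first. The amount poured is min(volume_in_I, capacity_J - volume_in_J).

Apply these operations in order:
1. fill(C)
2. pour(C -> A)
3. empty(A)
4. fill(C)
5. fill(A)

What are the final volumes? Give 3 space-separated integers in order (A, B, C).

Answer: 5 0 9

Derivation:
Step 1: fill(C) -> (A=0 B=0 C=9)
Step 2: pour(C -> A) -> (A=5 B=0 C=4)
Step 3: empty(A) -> (A=0 B=0 C=4)
Step 4: fill(C) -> (A=0 B=0 C=9)
Step 5: fill(A) -> (A=5 B=0 C=9)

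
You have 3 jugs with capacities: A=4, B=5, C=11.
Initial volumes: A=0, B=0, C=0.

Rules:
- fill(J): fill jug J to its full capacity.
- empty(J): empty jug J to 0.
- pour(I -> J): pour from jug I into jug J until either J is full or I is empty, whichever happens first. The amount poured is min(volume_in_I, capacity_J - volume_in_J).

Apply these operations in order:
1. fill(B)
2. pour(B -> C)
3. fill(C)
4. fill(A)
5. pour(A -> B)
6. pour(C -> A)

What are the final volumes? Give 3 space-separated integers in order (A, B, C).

Step 1: fill(B) -> (A=0 B=5 C=0)
Step 2: pour(B -> C) -> (A=0 B=0 C=5)
Step 3: fill(C) -> (A=0 B=0 C=11)
Step 4: fill(A) -> (A=4 B=0 C=11)
Step 5: pour(A -> B) -> (A=0 B=4 C=11)
Step 6: pour(C -> A) -> (A=4 B=4 C=7)

Answer: 4 4 7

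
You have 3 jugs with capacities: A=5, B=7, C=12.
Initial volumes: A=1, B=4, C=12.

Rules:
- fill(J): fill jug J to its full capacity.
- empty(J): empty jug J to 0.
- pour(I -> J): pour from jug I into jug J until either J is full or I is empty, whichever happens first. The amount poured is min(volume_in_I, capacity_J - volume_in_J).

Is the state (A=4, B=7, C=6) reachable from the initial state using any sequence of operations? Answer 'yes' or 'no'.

BFS from (A=1, B=4, C=12):
  1. empty(C) -> (A=1 B=4 C=0)
  2. pour(A -> C) -> (A=0 B=4 C=1)
  3. fill(A) -> (A=5 B=4 C=1)
  4. pour(A -> C) -> (A=0 B=4 C=6)
  5. pour(B -> A) -> (A=4 B=0 C=6)
  6. fill(B) -> (A=4 B=7 C=6)
Target reached → yes.

Answer: yes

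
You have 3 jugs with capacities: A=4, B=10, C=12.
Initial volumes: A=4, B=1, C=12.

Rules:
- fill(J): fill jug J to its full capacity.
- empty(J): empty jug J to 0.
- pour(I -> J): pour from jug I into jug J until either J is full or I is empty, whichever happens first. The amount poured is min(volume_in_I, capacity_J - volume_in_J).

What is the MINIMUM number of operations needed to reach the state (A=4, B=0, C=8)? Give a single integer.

BFS from (A=4, B=1, C=12). One shortest path:
  1. empty(A) -> (A=0 B=1 C=12)
  2. empty(B) -> (A=0 B=0 C=12)
  3. pour(C -> A) -> (A=4 B=0 C=8)
Reached target in 3 moves.

Answer: 3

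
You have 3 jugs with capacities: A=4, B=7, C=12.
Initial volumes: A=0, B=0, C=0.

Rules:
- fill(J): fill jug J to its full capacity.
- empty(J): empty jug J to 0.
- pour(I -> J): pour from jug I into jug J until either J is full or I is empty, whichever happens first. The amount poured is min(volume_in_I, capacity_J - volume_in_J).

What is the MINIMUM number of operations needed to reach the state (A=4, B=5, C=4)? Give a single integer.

BFS from (A=0, B=0, C=0). One shortest path:
  1. fill(A) -> (A=4 B=0 C=0)
  2. fill(C) -> (A=4 B=0 C=12)
  3. pour(C -> B) -> (A=4 B=7 C=5)
  4. empty(B) -> (A=4 B=0 C=5)
  5. pour(C -> B) -> (A=4 B=5 C=0)
  6. pour(A -> C) -> (A=0 B=5 C=4)
  7. fill(A) -> (A=4 B=5 C=4)
Reached target in 7 moves.

Answer: 7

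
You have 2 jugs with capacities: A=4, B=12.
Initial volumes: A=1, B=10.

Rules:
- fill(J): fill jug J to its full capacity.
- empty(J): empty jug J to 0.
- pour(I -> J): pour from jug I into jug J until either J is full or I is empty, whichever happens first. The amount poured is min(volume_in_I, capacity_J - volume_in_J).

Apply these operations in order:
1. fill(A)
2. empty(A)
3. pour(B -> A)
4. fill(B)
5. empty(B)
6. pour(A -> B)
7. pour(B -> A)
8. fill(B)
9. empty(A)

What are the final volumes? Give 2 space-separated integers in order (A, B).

Step 1: fill(A) -> (A=4 B=10)
Step 2: empty(A) -> (A=0 B=10)
Step 3: pour(B -> A) -> (A=4 B=6)
Step 4: fill(B) -> (A=4 B=12)
Step 5: empty(B) -> (A=4 B=0)
Step 6: pour(A -> B) -> (A=0 B=4)
Step 7: pour(B -> A) -> (A=4 B=0)
Step 8: fill(B) -> (A=4 B=12)
Step 9: empty(A) -> (A=0 B=12)

Answer: 0 12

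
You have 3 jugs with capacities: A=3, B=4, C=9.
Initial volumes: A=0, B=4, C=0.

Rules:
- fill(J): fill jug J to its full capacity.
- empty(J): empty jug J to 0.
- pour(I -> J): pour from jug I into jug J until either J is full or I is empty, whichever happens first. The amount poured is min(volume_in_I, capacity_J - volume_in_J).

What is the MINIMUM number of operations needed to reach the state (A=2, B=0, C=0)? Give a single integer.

Answer: 6

Derivation:
BFS from (A=0, B=4, C=0). One shortest path:
  1. fill(A) -> (A=3 B=4 C=0)
  2. empty(B) -> (A=3 B=0 C=0)
  3. pour(A -> B) -> (A=0 B=3 C=0)
  4. fill(A) -> (A=3 B=3 C=0)
  5. pour(A -> B) -> (A=2 B=4 C=0)
  6. empty(B) -> (A=2 B=0 C=0)
Reached target in 6 moves.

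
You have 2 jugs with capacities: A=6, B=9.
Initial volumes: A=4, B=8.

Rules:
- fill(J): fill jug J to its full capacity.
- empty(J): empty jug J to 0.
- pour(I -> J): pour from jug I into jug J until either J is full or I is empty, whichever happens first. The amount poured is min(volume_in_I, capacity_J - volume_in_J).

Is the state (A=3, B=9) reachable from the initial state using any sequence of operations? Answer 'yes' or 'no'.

Answer: yes

Derivation:
BFS from (A=4, B=8):
  1. pour(A -> B) -> (A=3 B=9)
Target reached → yes.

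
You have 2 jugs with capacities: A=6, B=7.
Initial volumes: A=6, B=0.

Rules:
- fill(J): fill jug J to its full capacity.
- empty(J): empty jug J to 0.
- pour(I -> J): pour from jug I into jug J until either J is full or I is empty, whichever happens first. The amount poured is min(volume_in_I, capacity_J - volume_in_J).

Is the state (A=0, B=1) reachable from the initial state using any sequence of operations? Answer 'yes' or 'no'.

BFS from (A=6, B=0):
  1. empty(A) -> (A=0 B=0)
  2. fill(B) -> (A=0 B=7)
  3. pour(B -> A) -> (A=6 B=1)
  4. empty(A) -> (A=0 B=1)
Target reached → yes.

Answer: yes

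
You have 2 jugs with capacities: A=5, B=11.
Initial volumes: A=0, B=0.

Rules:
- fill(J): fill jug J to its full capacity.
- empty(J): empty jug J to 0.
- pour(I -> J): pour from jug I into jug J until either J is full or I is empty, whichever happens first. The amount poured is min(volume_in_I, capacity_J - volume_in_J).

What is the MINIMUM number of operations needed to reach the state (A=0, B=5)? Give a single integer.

BFS from (A=0, B=0). One shortest path:
  1. fill(A) -> (A=5 B=0)
  2. pour(A -> B) -> (A=0 B=5)
Reached target in 2 moves.

Answer: 2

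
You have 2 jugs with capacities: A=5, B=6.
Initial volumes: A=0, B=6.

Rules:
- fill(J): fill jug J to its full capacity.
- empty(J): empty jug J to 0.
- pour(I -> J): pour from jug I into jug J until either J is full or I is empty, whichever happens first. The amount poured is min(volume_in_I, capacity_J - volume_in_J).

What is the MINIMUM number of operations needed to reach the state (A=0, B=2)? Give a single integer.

BFS from (A=0, B=6). One shortest path:
  1. pour(B -> A) -> (A=5 B=1)
  2. empty(A) -> (A=0 B=1)
  3. pour(B -> A) -> (A=1 B=0)
  4. fill(B) -> (A=1 B=6)
  5. pour(B -> A) -> (A=5 B=2)
  6. empty(A) -> (A=0 B=2)
Reached target in 6 moves.

Answer: 6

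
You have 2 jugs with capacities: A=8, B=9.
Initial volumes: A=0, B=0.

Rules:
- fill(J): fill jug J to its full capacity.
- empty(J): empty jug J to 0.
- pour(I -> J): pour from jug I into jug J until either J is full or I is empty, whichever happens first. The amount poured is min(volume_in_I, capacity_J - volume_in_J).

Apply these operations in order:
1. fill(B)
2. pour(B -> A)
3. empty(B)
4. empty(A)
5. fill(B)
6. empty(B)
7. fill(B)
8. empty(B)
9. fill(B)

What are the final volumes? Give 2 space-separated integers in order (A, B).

Step 1: fill(B) -> (A=0 B=9)
Step 2: pour(B -> A) -> (A=8 B=1)
Step 3: empty(B) -> (A=8 B=0)
Step 4: empty(A) -> (A=0 B=0)
Step 5: fill(B) -> (A=0 B=9)
Step 6: empty(B) -> (A=0 B=0)
Step 7: fill(B) -> (A=0 B=9)
Step 8: empty(B) -> (A=0 B=0)
Step 9: fill(B) -> (A=0 B=9)

Answer: 0 9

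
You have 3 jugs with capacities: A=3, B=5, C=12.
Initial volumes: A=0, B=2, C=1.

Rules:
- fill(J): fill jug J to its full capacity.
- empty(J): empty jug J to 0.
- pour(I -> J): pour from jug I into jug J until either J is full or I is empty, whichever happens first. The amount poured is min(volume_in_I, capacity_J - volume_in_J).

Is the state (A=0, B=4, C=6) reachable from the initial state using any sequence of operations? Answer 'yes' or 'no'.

Answer: yes

Derivation:
BFS from (A=0, B=2, C=1):
  1. pour(B -> A) -> (A=2 B=0 C=1)
  2. fill(B) -> (A=2 B=5 C=1)
  3. pour(B -> C) -> (A=2 B=0 C=6)
  4. fill(B) -> (A=2 B=5 C=6)
  5. pour(B -> A) -> (A=3 B=4 C=6)
  6. empty(A) -> (A=0 B=4 C=6)
Target reached → yes.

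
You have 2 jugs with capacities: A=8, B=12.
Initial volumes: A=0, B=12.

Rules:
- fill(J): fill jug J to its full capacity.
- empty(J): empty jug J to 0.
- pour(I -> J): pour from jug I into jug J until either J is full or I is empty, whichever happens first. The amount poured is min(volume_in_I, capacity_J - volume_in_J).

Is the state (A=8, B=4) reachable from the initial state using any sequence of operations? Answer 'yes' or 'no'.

BFS from (A=0, B=12):
  1. pour(B -> A) -> (A=8 B=4)
Target reached → yes.

Answer: yes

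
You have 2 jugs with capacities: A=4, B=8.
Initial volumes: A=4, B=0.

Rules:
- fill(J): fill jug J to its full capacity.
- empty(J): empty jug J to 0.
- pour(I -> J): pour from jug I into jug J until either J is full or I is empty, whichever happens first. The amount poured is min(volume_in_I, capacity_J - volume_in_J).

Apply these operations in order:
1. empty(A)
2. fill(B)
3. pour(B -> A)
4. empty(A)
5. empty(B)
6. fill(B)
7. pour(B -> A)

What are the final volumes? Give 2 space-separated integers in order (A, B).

Answer: 4 4

Derivation:
Step 1: empty(A) -> (A=0 B=0)
Step 2: fill(B) -> (A=0 B=8)
Step 3: pour(B -> A) -> (A=4 B=4)
Step 4: empty(A) -> (A=0 B=4)
Step 5: empty(B) -> (A=0 B=0)
Step 6: fill(B) -> (A=0 B=8)
Step 7: pour(B -> A) -> (A=4 B=4)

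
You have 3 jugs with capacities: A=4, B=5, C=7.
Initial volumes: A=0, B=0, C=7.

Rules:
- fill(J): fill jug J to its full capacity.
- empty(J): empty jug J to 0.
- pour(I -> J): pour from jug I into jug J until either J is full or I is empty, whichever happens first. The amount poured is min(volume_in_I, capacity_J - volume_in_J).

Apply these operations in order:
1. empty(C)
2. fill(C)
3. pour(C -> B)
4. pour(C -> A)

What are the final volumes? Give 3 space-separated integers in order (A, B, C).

Answer: 2 5 0

Derivation:
Step 1: empty(C) -> (A=0 B=0 C=0)
Step 2: fill(C) -> (A=0 B=0 C=7)
Step 3: pour(C -> B) -> (A=0 B=5 C=2)
Step 4: pour(C -> A) -> (A=2 B=5 C=0)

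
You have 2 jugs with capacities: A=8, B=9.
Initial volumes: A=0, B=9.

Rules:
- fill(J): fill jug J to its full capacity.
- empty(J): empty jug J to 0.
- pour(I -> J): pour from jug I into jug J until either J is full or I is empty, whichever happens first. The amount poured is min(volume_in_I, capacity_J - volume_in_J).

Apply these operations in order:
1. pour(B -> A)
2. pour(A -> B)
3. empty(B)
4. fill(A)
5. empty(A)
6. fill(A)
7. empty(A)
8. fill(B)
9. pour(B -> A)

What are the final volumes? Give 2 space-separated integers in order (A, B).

Step 1: pour(B -> A) -> (A=8 B=1)
Step 2: pour(A -> B) -> (A=0 B=9)
Step 3: empty(B) -> (A=0 B=0)
Step 4: fill(A) -> (A=8 B=0)
Step 5: empty(A) -> (A=0 B=0)
Step 6: fill(A) -> (A=8 B=0)
Step 7: empty(A) -> (A=0 B=0)
Step 8: fill(B) -> (A=0 B=9)
Step 9: pour(B -> A) -> (A=8 B=1)

Answer: 8 1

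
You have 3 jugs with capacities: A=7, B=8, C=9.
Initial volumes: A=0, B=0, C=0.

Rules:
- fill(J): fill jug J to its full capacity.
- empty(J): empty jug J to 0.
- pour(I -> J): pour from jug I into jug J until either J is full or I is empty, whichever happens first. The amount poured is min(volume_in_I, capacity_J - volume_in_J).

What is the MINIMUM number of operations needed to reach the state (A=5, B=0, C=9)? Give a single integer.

Answer: 4

Derivation:
BFS from (A=0, B=0, C=0). One shortest path:
  1. fill(A) -> (A=7 B=0 C=0)
  2. pour(A -> C) -> (A=0 B=0 C=7)
  3. fill(A) -> (A=7 B=0 C=7)
  4. pour(A -> C) -> (A=5 B=0 C=9)
Reached target in 4 moves.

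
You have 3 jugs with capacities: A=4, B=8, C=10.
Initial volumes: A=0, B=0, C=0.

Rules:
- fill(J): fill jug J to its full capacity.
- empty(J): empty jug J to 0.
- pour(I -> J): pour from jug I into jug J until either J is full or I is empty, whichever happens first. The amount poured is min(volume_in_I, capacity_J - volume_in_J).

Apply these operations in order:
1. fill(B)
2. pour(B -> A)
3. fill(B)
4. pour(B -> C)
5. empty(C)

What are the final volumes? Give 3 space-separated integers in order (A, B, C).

Answer: 4 0 0

Derivation:
Step 1: fill(B) -> (A=0 B=8 C=0)
Step 2: pour(B -> A) -> (A=4 B=4 C=0)
Step 3: fill(B) -> (A=4 B=8 C=0)
Step 4: pour(B -> C) -> (A=4 B=0 C=8)
Step 5: empty(C) -> (A=4 B=0 C=0)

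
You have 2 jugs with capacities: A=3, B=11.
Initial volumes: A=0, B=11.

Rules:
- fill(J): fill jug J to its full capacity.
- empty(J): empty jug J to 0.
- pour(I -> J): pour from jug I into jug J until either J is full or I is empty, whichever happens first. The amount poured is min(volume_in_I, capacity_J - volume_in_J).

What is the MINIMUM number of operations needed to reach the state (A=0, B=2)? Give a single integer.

Answer: 6

Derivation:
BFS from (A=0, B=11). One shortest path:
  1. pour(B -> A) -> (A=3 B=8)
  2. empty(A) -> (A=0 B=8)
  3. pour(B -> A) -> (A=3 B=5)
  4. empty(A) -> (A=0 B=5)
  5. pour(B -> A) -> (A=3 B=2)
  6. empty(A) -> (A=0 B=2)
Reached target in 6 moves.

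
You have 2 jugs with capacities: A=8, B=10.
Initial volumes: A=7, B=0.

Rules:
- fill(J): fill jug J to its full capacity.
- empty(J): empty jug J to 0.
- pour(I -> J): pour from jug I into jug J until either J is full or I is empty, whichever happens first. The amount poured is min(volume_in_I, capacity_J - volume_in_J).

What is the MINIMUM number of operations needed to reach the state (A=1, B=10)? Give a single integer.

Answer: 7

Derivation:
BFS from (A=7, B=0). One shortest path:
  1. fill(B) -> (A=7 B=10)
  2. pour(B -> A) -> (A=8 B=9)
  3. empty(A) -> (A=0 B=9)
  4. pour(B -> A) -> (A=8 B=1)
  5. empty(A) -> (A=0 B=1)
  6. pour(B -> A) -> (A=1 B=0)
  7. fill(B) -> (A=1 B=10)
Reached target in 7 moves.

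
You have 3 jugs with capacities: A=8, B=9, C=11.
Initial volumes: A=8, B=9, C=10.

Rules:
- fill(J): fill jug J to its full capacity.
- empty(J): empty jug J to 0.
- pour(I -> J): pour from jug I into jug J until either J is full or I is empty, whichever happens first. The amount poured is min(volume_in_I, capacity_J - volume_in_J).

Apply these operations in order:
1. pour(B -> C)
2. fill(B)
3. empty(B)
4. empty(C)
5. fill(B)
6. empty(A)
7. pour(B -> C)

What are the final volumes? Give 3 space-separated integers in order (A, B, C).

Answer: 0 0 9

Derivation:
Step 1: pour(B -> C) -> (A=8 B=8 C=11)
Step 2: fill(B) -> (A=8 B=9 C=11)
Step 3: empty(B) -> (A=8 B=0 C=11)
Step 4: empty(C) -> (A=8 B=0 C=0)
Step 5: fill(B) -> (A=8 B=9 C=0)
Step 6: empty(A) -> (A=0 B=9 C=0)
Step 7: pour(B -> C) -> (A=0 B=0 C=9)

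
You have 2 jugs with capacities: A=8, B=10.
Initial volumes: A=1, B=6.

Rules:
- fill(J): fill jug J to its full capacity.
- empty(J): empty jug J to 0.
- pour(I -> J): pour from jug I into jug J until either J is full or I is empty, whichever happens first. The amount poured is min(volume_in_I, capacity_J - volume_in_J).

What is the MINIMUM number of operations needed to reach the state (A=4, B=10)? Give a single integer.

Answer: 2

Derivation:
BFS from (A=1, B=6). One shortest path:
  1. fill(A) -> (A=8 B=6)
  2. pour(A -> B) -> (A=4 B=10)
Reached target in 2 moves.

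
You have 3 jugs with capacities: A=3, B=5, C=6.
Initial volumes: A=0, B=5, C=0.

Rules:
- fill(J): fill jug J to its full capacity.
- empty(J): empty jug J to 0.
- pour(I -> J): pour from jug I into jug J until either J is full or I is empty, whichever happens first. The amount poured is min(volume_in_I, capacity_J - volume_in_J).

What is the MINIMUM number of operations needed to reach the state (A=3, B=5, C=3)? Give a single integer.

BFS from (A=0, B=5, C=0). One shortest path:
  1. fill(C) -> (A=0 B=5 C=6)
  2. pour(C -> A) -> (A=3 B=5 C=3)
Reached target in 2 moves.

Answer: 2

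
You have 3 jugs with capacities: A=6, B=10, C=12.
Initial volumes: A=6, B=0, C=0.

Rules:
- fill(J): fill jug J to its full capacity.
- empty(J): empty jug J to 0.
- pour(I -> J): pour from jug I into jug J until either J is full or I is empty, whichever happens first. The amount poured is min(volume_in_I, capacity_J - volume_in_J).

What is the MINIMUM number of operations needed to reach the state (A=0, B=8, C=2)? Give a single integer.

BFS from (A=6, B=0, C=0). One shortest path:
  1. fill(B) -> (A=6 B=10 C=0)
  2. pour(B -> C) -> (A=6 B=0 C=10)
  3. pour(A -> C) -> (A=4 B=0 C=12)
  4. pour(C -> B) -> (A=4 B=10 C=2)
  5. pour(B -> A) -> (A=6 B=8 C=2)
  6. empty(A) -> (A=0 B=8 C=2)
Reached target in 6 moves.

Answer: 6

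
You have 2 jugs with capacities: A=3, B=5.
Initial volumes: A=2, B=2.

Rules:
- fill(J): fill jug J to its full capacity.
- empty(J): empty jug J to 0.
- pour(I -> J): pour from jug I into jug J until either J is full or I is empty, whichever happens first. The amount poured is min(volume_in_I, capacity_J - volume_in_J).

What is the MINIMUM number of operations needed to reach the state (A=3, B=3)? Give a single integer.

BFS from (A=2, B=2). One shortest path:
  1. fill(A) -> (A=3 B=2)
  2. empty(B) -> (A=3 B=0)
  3. pour(A -> B) -> (A=0 B=3)
  4. fill(A) -> (A=3 B=3)
Reached target in 4 moves.

Answer: 4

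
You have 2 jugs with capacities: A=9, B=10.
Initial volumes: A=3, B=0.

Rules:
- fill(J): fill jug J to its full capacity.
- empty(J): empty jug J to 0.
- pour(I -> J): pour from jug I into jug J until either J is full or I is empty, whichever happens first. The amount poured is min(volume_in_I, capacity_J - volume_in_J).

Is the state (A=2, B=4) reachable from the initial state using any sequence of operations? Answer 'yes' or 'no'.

BFS explored all 38 reachable states.
Reachable set includes: (0,0), (0,1), (0,2), (0,3), (0,4), (0,5), (0,6), (0,7), (0,8), (0,9), (0,10), (1,0) ...
Target (A=2, B=4) not in reachable set → no.

Answer: no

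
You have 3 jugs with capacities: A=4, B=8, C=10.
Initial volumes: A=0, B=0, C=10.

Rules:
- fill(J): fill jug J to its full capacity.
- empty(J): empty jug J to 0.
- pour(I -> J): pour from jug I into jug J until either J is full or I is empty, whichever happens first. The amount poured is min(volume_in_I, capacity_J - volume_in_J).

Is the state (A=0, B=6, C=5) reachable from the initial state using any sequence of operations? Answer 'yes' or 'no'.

BFS explored all 78 reachable states.
Reachable set includes: (0,0,0), (0,0,2), (0,0,4), (0,0,6), (0,0,8), (0,0,10), (0,2,0), (0,2,2), (0,2,4), (0,2,6), (0,2,8), (0,2,10) ...
Target (A=0, B=6, C=5) not in reachable set → no.

Answer: no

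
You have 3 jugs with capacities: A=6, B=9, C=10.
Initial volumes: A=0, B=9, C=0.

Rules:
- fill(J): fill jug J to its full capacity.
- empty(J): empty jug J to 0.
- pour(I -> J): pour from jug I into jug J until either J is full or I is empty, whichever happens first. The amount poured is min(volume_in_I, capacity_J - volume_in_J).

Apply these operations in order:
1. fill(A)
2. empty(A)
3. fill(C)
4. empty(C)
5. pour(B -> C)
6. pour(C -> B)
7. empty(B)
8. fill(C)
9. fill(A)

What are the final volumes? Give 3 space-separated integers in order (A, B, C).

Answer: 6 0 10

Derivation:
Step 1: fill(A) -> (A=6 B=9 C=0)
Step 2: empty(A) -> (A=0 B=9 C=0)
Step 3: fill(C) -> (A=0 B=9 C=10)
Step 4: empty(C) -> (A=0 B=9 C=0)
Step 5: pour(B -> C) -> (A=0 B=0 C=9)
Step 6: pour(C -> B) -> (A=0 B=9 C=0)
Step 7: empty(B) -> (A=0 B=0 C=0)
Step 8: fill(C) -> (A=0 B=0 C=10)
Step 9: fill(A) -> (A=6 B=0 C=10)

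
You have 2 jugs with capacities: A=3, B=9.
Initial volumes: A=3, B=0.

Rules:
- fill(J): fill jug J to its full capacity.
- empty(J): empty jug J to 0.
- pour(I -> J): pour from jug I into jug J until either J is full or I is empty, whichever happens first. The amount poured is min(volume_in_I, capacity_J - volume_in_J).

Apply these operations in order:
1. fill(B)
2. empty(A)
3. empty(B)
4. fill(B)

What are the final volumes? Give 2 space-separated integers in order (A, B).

Answer: 0 9

Derivation:
Step 1: fill(B) -> (A=3 B=9)
Step 2: empty(A) -> (A=0 B=9)
Step 3: empty(B) -> (A=0 B=0)
Step 4: fill(B) -> (A=0 B=9)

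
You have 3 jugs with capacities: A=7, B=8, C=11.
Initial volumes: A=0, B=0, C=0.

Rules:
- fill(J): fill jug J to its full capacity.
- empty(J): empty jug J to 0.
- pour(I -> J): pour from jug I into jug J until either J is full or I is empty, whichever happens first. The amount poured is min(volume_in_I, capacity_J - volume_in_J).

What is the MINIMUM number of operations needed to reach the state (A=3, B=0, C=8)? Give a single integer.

BFS from (A=0, B=0, C=0). One shortest path:
  1. fill(C) -> (A=0 B=0 C=11)
  2. pour(C -> B) -> (A=0 B=8 C=3)
  3. pour(C -> A) -> (A=3 B=8 C=0)
  4. pour(B -> C) -> (A=3 B=0 C=8)
Reached target in 4 moves.

Answer: 4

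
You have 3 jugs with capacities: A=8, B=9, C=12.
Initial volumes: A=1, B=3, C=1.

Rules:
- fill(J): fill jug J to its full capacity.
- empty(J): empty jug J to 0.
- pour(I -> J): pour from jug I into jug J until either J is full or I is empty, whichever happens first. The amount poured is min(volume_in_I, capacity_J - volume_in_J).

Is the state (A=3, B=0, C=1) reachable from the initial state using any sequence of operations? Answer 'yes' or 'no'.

BFS from (A=1, B=3, C=1):
  1. empty(A) -> (A=0 B=3 C=1)
  2. pour(B -> A) -> (A=3 B=0 C=1)
Target reached → yes.

Answer: yes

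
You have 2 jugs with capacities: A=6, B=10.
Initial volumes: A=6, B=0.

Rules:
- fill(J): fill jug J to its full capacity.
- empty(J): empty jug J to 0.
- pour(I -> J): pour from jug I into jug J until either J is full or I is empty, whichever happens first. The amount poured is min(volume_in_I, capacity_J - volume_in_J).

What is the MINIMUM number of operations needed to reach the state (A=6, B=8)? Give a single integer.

BFS from (A=6, B=0). One shortest path:
  1. empty(A) -> (A=0 B=0)
  2. fill(B) -> (A=0 B=10)
  3. pour(B -> A) -> (A=6 B=4)
  4. empty(A) -> (A=0 B=4)
  5. pour(B -> A) -> (A=4 B=0)
  6. fill(B) -> (A=4 B=10)
  7. pour(B -> A) -> (A=6 B=8)
Reached target in 7 moves.

Answer: 7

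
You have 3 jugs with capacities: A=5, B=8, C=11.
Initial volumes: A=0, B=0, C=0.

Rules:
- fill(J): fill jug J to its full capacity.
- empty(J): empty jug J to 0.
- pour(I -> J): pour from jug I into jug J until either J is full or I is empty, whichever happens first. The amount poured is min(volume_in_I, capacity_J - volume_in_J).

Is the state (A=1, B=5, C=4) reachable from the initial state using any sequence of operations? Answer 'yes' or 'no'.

BFS explored all 368 reachable states.
Reachable set includes: (0,0,0), (0,0,1), (0,0,2), (0,0,3), (0,0,4), (0,0,5), (0,0,6), (0,0,7), (0,0,8), (0,0,9), (0,0,10), (0,0,11) ...
Target (A=1, B=5, C=4) not in reachable set → no.

Answer: no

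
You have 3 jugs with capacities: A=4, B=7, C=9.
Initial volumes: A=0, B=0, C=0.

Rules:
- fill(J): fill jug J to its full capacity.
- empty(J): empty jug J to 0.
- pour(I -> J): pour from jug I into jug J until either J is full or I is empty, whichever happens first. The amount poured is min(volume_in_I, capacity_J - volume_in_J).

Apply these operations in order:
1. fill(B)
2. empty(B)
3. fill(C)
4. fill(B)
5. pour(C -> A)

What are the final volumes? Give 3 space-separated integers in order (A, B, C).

Step 1: fill(B) -> (A=0 B=7 C=0)
Step 2: empty(B) -> (A=0 B=0 C=0)
Step 3: fill(C) -> (A=0 B=0 C=9)
Step 4: fill(B) -> (A=0 B=7 C=9)
Step 5: pour(C -> A) -> (A=4 B=7 C=5)

Answer: 4 7 5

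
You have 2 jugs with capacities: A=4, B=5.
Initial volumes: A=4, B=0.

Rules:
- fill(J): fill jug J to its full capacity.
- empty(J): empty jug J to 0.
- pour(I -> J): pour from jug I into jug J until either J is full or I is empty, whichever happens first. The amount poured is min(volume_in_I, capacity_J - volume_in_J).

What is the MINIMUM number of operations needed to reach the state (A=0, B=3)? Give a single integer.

Answer: 5

Derivation:
BFS from (A=4, B=0). One shortest path:
  1. pour(A -> B) -> (A=0 B=4)
  2. fill(A) -> (A=4 B=4)
  3. pour(A -> B) -> (A=3 B=5)
  4. empty(B) -> (A=3 B=0)
  5. pour(A -> B) -> (A=0 B=3)
Reached target in 5 moves.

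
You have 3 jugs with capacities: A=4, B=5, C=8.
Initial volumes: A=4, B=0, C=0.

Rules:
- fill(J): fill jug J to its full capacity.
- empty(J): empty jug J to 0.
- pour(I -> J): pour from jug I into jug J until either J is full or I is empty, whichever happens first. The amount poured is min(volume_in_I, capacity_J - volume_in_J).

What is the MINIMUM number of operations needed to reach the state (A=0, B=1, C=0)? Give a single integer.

BFS from (A=4, B=0, C=0). One shortest path:
  1. empty(A) -> (A=0 B=0 C=0)
  2. fill(B) -> (A=0 B=5 C=0)
  3. pour(B -> A) -> (A=4 B=1 C=0)
  4. empty(A) -> (A=0 B=1 C=0)
Reached target in 4 moves.

Answer: 4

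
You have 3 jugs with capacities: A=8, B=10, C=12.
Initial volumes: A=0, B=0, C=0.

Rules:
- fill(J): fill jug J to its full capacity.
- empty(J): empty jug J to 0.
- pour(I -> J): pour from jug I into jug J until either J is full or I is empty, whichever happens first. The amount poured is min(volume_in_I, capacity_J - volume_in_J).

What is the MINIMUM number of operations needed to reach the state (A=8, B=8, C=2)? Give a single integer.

Answer: 5

Derivation:
BFS from (A=0, B=0, C=0). One shortest path:
  1. fill(A) -> (A=8 B=0 C=0)
  2. fill(B) -> (A=8 B=10 C=0)
  3. pour(B -> C) -> (A=8 B=0 C=10)
  4. pour(A -> B) -> (A=0 B=8 C=10)
  5. pour(C -> A) -> (A=8 B=8 C=2)
Reached target in 5 moves.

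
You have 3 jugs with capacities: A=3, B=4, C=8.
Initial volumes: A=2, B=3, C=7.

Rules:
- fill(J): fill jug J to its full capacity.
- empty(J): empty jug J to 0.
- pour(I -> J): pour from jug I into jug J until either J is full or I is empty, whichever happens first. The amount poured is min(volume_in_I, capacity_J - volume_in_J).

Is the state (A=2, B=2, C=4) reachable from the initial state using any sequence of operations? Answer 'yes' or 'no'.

BFS explored all 139 reachable states.
Reachable set includes: (0,0,0), (0,0,1), (0,0,2), (0,0,3), (0,0,4), (0,0,5), (0,0,6), (0,0,7), (0,0,8), (0,1,0), (0,1,1), (0,1,2) ...
Target (A=2, B=2, C=4) not in reachable set → no.

Answer: no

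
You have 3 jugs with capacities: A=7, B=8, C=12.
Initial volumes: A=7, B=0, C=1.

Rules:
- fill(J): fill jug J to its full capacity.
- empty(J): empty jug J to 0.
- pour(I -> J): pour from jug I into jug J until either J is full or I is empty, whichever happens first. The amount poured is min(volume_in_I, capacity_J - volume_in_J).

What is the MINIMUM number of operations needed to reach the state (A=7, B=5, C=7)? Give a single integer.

Answer: 6

Derivation:
BFS from (A=7, B=0, C=1). One shortest path:
  1. empty(A) -> (A=0 B=0 C=1)
  2. fill(C) -> (A=0 B=0 C=12)
  3. pour(C -> A) -> (A=7 B=0 C=5)
  4. pour(C -> B) -> (A=7 B=5 C=0)
  5. pour(A -> C) -> (A=0 B=5 C=7)
  6. fill(A) -> (A=7 B=5 C=7)
Reached target in 6 moves.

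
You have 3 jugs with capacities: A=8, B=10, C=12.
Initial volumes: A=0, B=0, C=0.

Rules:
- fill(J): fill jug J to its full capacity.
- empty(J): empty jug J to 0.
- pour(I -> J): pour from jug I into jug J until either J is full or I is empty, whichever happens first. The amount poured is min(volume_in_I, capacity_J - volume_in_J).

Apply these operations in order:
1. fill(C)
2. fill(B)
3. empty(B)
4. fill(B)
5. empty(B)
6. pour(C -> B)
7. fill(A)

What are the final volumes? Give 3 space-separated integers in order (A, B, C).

Answer: 8 10 2

Derivation:
Step 1: fill(C) -> (A=0 B=0 C=12)
Step 2: fill(B) -> (A=0 B=10 C=12)
Step 3: empty(B) -> (A=0 B=0 C=12)
Step 4: fill(B) -> (A=0 B=10 C=12)
Step 5: empty(B) -> (A=0 B=0 C=12)
Step 6: pour(C -> B) -> (A=0 B=10 C=2)
Step 7: fill(A) -> (A=8 B=10 C=2)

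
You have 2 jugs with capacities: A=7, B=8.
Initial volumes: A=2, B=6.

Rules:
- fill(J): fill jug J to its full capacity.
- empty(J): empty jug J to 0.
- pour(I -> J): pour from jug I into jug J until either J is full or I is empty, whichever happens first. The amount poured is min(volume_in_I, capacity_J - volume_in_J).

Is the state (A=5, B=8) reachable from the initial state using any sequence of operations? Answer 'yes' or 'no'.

Answer: yes

Derivation:
BFS from (A=2, B=6):
  1. fill(A) -> (A=7 B=6)
  2. pour(A -> B) -> (A=5 B=8)
Target reached → yes.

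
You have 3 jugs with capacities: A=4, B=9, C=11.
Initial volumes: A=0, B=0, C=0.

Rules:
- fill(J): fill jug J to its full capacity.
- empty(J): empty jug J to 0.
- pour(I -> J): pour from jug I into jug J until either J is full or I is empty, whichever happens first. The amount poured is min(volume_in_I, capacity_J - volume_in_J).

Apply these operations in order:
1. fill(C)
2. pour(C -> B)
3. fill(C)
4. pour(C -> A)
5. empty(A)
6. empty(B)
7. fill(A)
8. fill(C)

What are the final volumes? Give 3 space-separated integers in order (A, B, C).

Step 1: fill(C) -> (A=0 B=0 C=11)
Step 2: pour(C -> B) -> (A=0 B=9 C=2)
Step 3: fill(C) -> (A=0 B=9 C=11)
Step 4: pour(C -> A) -> (A=4 B=9 C=7)
Step 5: empty(A) -> (A=0 B=9 C=7)
Step 6: empty(B) -> (A=0 B=0 C=7)
Step 7: fill(A) -> (A=4 B=0 C=7)
Step 8: fill(C) -> (A=4 B=0 C=11)

Answer: 4 0 11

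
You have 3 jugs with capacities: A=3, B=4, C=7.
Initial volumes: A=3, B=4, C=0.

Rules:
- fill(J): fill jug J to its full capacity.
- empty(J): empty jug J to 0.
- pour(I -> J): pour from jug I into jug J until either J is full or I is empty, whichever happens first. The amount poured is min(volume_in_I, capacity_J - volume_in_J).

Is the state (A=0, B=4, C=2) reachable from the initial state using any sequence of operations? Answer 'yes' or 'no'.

BFS from (A=3, B=4, C=0):
  1. empty(B) -> (A=3 B=0 C=0)
  2. pour(A -> B) -> (A=0 B=3 C=0)
  3. fill(A) -> (A=3 B=3 C=0)
  4. pour(A -> B) -> (A=2 B=4 C=0)
  5. pour(A -> C) -> (A=0 B=4 C=2)
Target reached → yes.

Answer: yes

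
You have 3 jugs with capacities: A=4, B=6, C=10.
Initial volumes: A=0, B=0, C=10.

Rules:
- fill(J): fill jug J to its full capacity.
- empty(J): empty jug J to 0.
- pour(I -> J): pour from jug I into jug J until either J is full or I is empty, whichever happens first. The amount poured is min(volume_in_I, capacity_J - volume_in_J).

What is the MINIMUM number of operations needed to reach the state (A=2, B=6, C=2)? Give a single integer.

BFS from (A=0, B=0, C=10). One shortest path:
  1. pour(C -> A) -> (A=4 B=0 C=6)
  2. pour(A -> B) -> (A=0 B=4 C=6)
  3. pour(C -> A) -> (A=4 B=4 C=2)
  4. pour(A -> B) -> (A=2 B=6 C=2)
Reached target in 4 moves.

Answer: 4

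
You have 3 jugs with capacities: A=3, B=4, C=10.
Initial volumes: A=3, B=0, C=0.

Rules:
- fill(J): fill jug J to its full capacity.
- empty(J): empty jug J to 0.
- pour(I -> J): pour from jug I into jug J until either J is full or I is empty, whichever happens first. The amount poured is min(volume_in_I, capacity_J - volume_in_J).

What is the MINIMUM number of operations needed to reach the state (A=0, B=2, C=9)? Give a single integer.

Answer: 8

Derivation:
BFS from (A=3, B=0, C=0). One shortest path:
  1. fill(B) -> (A=3 B=4 C=0)
  2. pour(A -> C) -> (A=0 B=4 C=3)
  3. pour(B -> A) -> (A=3 B=1 C=3)
  4. pour(A -> C) -> (A=0 B=1 C=6)
  5. pour(B -> A) -> (A=1 B=0 C=6)
  6. fill(B) -> (A=1 B=4 C=6)
  7. pour(B -> A) -> (A=3 B=2 C=6)
  8. pour(A -> C) -> (A=0 B=2 C=9)
Reached target in 8 moves.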